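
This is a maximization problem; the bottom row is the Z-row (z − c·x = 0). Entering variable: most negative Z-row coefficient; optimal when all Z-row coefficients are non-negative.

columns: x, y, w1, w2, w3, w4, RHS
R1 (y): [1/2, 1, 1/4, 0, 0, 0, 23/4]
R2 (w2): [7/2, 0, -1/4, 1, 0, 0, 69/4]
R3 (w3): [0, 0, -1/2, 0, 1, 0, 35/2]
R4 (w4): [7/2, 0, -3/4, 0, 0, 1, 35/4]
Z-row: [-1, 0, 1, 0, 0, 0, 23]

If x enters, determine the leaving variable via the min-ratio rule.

Column x entries and ratios — y: (23/4)/(1/2) = 23/2; w2: (69/4)/(7/2) = 69/14; w3: 0 ≤ 0, skip; w4: (35/4)/(7/2) = 5/2.
Smallest ratio is 5/2 in the row of w4, so w4 leaves.

w4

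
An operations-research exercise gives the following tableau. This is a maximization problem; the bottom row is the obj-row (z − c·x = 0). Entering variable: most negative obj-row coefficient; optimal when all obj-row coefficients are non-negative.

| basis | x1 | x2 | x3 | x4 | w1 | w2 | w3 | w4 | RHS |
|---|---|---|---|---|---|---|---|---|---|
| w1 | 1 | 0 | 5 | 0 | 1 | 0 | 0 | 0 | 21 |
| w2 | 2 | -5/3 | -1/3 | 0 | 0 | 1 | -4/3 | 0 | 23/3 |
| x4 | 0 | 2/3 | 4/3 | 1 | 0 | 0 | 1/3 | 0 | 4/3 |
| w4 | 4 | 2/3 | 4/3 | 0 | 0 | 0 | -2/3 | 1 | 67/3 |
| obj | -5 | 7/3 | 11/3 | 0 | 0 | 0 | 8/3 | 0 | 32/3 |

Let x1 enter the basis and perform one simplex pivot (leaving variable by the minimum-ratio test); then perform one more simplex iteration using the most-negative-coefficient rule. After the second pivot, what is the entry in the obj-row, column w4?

11/24

Ratio test on column x1 — row 1: 21/1 = 21; row 2: (23/3)/2 = 23/6; row 3: entry 0 ≤ 0; row 4: (67/3)/4 = 67/12. Minimum is 23/6 at row 2 (w2 leaves); pivot element 2.
Divide row 2 by 2; eliminate column x1 from the other rows.
Second iteration: most negative obj-row entry is -11/6 in column x2, so x2 enters.
Ratio test on column x2 — row 1: (103/6)/(5/6) = 103/5; row 2: entry -5/6 ≤ 0; row 3: (4/3)/(2/3) = 2; row 4: 7/4 = 7/4. Minimum is 7/4 at row 4 (w4 leaves); pivot element 4.
Divide row 4 by 4; eliminate column x2 from the other rows.
After both pivots, the entry at the obj-row, column w4 is 11/24.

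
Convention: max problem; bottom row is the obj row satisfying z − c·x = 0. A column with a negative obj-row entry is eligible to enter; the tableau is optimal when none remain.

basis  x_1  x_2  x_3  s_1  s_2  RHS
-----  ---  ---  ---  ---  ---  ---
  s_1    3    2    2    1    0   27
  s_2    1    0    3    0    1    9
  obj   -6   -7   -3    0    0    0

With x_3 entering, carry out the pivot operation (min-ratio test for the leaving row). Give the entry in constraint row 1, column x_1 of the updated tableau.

Ratio test on column x_3 — row 1: 27/2 = 27/2; row 2: 9/3 = 3. Minimum is 3 at row 2 (s_2 leaves); pivot element 3.
Divide row 2 by 3; eliminate column x_3 from the other rows.
Row 1 update in column x_1: 3 − 2·(1/3) = 7/3.

7/3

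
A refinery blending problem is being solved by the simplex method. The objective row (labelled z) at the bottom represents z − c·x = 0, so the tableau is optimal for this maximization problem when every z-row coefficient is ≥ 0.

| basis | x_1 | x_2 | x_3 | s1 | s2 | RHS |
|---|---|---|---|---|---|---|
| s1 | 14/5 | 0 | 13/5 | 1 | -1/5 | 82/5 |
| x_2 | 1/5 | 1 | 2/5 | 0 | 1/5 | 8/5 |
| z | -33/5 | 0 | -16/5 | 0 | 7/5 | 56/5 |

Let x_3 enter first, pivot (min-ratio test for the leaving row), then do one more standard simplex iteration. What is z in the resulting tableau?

Ratio test on column x_3 — row 1: (82/5)/(13/5) = 82/13; row 2: (8/5)/(2/5) = 4. Minimum is 4 at row 2 (x_2 leaves); pivot element 2/5.
Pivot on row 2; the z-row RHS becomes 56/5 − (-16/5)·4 = 24.
Next entering variable (most negative z-row entry -5): x_1.
Ratio test on column x_1 — row 1: 6/(3/2) = 4; row 2: 4/(1/2) = 8. Minimum is 4 at row 1 (s1 leaves); pivot element 3/2.
After the second pivot the z-row RHS is 24 − (-5)·4 = 44.

44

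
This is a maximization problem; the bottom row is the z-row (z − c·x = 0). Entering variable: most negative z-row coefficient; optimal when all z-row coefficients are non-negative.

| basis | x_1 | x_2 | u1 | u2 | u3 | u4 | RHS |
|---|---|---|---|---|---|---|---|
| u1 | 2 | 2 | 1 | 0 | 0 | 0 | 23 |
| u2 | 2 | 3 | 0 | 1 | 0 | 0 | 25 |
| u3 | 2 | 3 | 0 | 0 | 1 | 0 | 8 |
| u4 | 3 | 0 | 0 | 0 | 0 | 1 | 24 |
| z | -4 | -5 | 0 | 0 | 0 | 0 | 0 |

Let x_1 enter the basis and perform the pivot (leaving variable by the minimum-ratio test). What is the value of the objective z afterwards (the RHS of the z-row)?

Ratio test on column x_1 — row 1: 23/2 = 23/2; row 2: 25/2 = 25/2; row 3: 8/2 = 4; row 4: 24/3 = 8. Minimum is 4 at row 3 (u3 leaves); pivot element 2.
Pivot on row 3; the z-row RHS becomes 0 − (-4)·4 = 16.

16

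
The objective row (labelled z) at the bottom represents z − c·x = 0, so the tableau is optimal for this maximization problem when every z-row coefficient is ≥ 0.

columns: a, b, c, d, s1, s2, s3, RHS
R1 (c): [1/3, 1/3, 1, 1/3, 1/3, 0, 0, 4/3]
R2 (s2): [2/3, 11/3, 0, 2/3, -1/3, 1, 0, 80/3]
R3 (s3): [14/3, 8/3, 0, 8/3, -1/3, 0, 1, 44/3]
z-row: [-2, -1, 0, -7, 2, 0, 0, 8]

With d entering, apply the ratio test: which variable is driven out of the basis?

Column d entries and ratios — c: (4/3)/(1/3) = 4; s2: (80/3)/(2/3) = 40; s3: (44/3)/(8/3) = 11/2.
Smallest ratio is 4 in the row of c, so c leaves.

c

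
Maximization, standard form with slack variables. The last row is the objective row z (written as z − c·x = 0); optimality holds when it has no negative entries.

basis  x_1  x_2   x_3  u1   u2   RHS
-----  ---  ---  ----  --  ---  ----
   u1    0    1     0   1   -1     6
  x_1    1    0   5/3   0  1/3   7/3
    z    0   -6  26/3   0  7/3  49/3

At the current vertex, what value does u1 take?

6

u1 is basic (row 1); its value is the RHS of that row, 6.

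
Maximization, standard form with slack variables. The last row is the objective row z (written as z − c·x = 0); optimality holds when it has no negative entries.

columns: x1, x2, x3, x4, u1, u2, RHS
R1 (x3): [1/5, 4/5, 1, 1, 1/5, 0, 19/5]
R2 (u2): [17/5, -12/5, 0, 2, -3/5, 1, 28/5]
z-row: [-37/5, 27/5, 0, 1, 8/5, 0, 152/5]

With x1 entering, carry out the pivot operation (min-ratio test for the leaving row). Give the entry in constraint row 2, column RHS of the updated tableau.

28/17

Ratio test on column x1 — row 1: (19/5)/(1/5) = 19; row 2: (28/5)/(17/5) = 28/17. Minimum is 28/17 at row 2 (u2 leaves); pivot element 17/5.
Divide row 2 by 17/5; eliminate column x1 from the other rows.
In the new row 2, the RHS entry is the old entry divided by the pivot: (28/5)/(17/5) = 28/17.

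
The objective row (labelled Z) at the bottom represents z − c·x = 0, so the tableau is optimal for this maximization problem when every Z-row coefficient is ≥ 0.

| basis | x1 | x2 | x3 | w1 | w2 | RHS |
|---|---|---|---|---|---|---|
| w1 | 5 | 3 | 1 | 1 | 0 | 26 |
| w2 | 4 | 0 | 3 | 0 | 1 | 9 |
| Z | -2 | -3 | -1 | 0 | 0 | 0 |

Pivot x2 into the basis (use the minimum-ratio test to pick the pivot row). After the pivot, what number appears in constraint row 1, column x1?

5/3

Ratio test on column x2 — row 1: 26/3 = 26/3; row 2: entry 0 ≤ 0. Minimum is 26/3 at row 1 (w1 leaves); pivot element 3.
Divide row 1 by 3; eliminate column x2 from the other rows.
In the new row 1, the x1 entry is the old entry divided by the pivot: 5/3 = 5/3.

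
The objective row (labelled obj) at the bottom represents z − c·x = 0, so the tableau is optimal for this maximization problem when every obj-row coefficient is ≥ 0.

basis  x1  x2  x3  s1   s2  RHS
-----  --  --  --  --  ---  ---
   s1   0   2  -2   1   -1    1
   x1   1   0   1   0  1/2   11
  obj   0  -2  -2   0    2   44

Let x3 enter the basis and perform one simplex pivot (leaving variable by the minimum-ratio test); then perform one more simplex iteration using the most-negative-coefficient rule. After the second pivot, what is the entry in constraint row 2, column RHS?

11

Ratio test on column x3 — row 1: entry -2 ≤ 0; row 2: 11/1 = 11. Minimum is 11 at row 2 (x1 leaves); pivot element 1.
Divide row 2 by 1; eliminate column x3 from the other rows.
Second iteration: most negative obj-row entry is -2 in column x2, so x2 enters.
Ratio test on column x2 — row 1: 23/2 = 23/2; row 2: entry 0 ≤ 0. Minimum is 23/2 at row 1 (s1 leaves); pivot element 2.
Divide row 1 by 2; eliminate column x2 from the other rows.
After both pivots, the entry at constraint row 2, column RHS is 11.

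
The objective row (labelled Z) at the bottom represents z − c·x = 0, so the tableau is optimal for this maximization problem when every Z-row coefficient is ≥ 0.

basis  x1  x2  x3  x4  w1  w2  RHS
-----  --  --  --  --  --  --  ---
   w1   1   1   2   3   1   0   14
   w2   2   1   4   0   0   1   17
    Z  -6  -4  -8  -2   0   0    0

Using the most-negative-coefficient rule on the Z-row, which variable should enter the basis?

x3

Negative Z-row entries: x1: -6, x2: -4, x3: -8, x4: -2.
The most negative is -8 in column x3, so x3 enters.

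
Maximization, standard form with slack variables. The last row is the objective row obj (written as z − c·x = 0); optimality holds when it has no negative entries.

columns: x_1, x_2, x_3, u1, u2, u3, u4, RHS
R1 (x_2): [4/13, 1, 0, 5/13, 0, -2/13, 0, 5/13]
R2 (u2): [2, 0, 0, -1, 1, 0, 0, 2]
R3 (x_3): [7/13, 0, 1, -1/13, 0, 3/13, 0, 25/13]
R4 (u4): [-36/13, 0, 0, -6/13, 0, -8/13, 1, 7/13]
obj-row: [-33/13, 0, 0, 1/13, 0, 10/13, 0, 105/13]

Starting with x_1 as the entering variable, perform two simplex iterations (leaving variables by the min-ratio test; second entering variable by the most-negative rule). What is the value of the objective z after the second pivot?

151/14

Ratio test on column x_1 — row 1: (5/13)/(4/13) = 5/4; row 2: 2/2 = 1; row 3: (25/13)/(7/13) = 25/7; row 4: entry -36/13 ≤ 0. Minimum is 1 at row 2 (u2 leaves); pivot element 2.
Pivot on row 2; the obj-row RHS becomes 105/13 − (-33/13)·1 = 138/13.
Next entering variable (most negative obj-row entry -31/26): u1.
Ratio test on column u1 — row 1: (1/13)/(7/13) = 1/7; row 2: entry -1/2 ≤ 0; row 3: (18/13)/(5/26) = 36/5; row 4: entry -24/13 ≤ 0. Minimum is 1/7 at row 1 (x_2 leaves); pivot element 7/13.
After the second pivot the obj-row RHS is 138/13 − (-31/26)·(1/7) = 151/14.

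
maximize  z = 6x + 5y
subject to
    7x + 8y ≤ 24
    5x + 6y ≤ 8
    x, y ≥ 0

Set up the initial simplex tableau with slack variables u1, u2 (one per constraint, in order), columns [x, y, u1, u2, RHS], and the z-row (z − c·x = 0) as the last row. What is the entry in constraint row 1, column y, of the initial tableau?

8

Constraint 1 has coefficient 8 on y.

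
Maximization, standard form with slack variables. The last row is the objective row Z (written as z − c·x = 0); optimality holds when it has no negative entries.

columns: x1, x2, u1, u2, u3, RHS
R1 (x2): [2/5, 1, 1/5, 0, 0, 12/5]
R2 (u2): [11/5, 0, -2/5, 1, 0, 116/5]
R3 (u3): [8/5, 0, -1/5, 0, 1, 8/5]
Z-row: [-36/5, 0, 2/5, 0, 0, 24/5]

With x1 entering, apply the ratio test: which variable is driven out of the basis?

u3

Column x1 entries and ratios — x2: (12/5)/(2/5) = 6; u2: (116/5)/(11/5) = 116/11; u3: (8/5)/(8/5) = 1.
Smallest ratio is 1 in the row of u3, so u3 leaves.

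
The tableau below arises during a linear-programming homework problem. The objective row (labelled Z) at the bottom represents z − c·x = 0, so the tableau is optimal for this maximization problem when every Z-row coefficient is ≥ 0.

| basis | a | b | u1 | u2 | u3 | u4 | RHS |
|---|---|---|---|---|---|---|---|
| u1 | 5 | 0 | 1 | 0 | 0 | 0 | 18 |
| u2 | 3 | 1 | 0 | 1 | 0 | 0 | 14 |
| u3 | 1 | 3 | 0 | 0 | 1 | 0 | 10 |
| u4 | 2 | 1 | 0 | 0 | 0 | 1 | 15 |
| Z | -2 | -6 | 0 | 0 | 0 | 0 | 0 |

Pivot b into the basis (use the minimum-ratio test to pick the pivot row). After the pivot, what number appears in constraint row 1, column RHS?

18

Ratio test on column b — row 1: entry 0 ≤ 0; row 2: 14/1 = 14; row 3: 10/3 = 10/3; row 4: 15/1 = 15. Minimum is 10/3 at row 3 (u3 leaves); pivot element 3.
Divide row 3 by 3; eliminate column b from the other rows.
Row 1 update in column RHS: 18 − 0·(10/3) = 18.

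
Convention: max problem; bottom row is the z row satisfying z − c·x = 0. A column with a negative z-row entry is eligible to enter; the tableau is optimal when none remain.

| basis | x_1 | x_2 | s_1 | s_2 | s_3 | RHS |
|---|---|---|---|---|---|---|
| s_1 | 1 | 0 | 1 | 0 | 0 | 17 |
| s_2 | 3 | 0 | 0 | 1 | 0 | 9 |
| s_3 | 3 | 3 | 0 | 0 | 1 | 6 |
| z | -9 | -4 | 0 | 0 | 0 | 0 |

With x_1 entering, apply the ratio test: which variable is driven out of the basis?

Column x_1 entries and ratios — s_1: 17/1 = 17; s_2: 9/3 = 3; s_3: 6/3 = 2.
Smallest ratio is 2 in the row of s_3, so s_3 leaves.

s_3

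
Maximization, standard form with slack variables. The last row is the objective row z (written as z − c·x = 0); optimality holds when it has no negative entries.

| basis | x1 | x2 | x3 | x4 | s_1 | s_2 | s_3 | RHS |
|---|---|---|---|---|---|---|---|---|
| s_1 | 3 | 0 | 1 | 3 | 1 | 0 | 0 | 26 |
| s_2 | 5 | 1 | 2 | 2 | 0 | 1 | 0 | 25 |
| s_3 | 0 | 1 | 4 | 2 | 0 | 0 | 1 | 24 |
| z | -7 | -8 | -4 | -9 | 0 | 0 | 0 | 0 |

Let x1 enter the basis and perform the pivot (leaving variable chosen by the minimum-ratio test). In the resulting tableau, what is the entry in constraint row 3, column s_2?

0

Ratio test on column x1 — row 1: 26/3 = 26/3; row 2: 25/5 = 5; row 3: entry 0 ≤ 0. Minimum is 5 at row 2 (s_2 leaves); pivot element 5.
Divide row 2 by 5; eliminate column x1 from the other rows.
Row 3 update in column s_2: 0 − 0·(1/5) = 0.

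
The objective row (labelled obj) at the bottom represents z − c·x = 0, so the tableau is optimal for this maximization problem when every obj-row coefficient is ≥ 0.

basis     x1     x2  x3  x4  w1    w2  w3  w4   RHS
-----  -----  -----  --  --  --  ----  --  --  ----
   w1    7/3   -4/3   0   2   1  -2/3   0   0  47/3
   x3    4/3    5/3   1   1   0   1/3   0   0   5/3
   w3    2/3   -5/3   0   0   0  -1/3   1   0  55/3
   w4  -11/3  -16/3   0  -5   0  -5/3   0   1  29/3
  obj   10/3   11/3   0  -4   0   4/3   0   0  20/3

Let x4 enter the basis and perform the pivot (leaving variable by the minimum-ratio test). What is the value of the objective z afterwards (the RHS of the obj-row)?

Ratio test on column x4 — row 1: (47/3)/2 = 47/6; row 2: (5/3)/1 = 5/3; row 3: entry 0 ≤ 0; row 4: entry -5 ≤ 0. Minimum is 5/3 at row 2 (x3 leaves); pivot element 1.
Pivot on row 2; the obj-row RHS becomes 20/3 − (-4)·(5/3) = 40/3.

40/3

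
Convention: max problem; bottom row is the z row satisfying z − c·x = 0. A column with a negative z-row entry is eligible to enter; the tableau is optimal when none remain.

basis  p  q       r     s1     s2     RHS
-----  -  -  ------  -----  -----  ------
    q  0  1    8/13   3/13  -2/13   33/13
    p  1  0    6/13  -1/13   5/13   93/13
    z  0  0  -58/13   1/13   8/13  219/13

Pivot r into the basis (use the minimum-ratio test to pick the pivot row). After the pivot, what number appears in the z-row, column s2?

-1/2

Ratio test on column r — row 1: (33/13)/(8/13) = 33/8; row 2: (93/13)/(6/13) = 31/2. Minimum is 33/8 at row 1 (q leaves); pivot element 8/13.
Divide row 1 by 8/13; eliminate column r from the other rows.
z-row update in column s2: 8/13 − (-58/13)·(-1/4) = -1/2.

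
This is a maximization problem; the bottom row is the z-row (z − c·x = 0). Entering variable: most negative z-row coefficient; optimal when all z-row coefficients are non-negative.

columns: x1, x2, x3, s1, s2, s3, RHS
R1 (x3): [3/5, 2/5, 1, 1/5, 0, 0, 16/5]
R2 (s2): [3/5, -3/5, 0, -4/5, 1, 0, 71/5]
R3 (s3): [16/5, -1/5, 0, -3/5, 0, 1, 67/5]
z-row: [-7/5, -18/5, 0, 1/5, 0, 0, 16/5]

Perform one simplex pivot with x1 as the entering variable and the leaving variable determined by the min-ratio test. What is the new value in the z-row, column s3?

7/16

Ratio test on column x1 — row 1: (16/5)/(3/5) = 16/3; row 2: (71/5)/(3/5) = 71/3; row 3: (67/5)/(16/5) = 67/16. Minimum is 67/16 at row 3 (s3 leaves); pivot element 16/5.
Divide row 3 by 16/5; eliminate column x1 from the other rows.
z-row update in column s3: 0 − (-7/5)·(5/16) = 7/16.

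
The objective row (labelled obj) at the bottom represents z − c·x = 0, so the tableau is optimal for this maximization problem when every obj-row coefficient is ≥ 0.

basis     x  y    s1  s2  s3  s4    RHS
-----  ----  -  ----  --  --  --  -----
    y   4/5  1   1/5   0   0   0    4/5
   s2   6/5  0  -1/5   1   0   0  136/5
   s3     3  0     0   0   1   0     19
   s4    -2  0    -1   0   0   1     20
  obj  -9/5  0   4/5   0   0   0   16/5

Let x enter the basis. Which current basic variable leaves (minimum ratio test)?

Column x entries and ratios — y: (4/5)/(4/5) = 1; s2: (136/5)/(6/5) = 68/3; s3: 19/3 = 19/3; s4: -2 ≤ 0, skip.
Smallest ratio is 1 in the row of y, so y leaves.

y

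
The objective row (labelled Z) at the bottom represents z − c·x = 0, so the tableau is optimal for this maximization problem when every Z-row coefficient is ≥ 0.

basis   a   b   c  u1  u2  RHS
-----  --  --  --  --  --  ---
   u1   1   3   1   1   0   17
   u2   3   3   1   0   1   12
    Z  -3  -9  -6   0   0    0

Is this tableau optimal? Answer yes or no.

The Z-row has a negative entry -9 in column b, so it is not optimal.

no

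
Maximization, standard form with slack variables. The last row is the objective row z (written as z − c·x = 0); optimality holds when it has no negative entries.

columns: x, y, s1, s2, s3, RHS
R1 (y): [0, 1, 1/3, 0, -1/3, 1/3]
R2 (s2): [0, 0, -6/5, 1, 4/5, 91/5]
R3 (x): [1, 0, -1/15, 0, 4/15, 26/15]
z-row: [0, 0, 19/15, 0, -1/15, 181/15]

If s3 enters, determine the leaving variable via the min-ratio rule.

Column s3 entries and ratios — y: -1/3 ≤ 0, skip; s2: (91/5)/(4/5) = 91/4; x: (26/15)/(4/15) = 13/2.
Smallest ratio is 13/2 in the row of x, so x leaves.

x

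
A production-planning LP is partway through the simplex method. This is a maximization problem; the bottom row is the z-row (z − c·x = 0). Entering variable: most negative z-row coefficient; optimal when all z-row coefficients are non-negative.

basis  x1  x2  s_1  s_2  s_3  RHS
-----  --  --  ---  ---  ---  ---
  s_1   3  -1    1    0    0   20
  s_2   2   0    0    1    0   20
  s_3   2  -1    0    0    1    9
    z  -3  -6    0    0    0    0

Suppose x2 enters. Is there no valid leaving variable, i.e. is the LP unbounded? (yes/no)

yes

Every constraint-row entry in column x2 is ≤ 0, so increasing x2 is unbounded.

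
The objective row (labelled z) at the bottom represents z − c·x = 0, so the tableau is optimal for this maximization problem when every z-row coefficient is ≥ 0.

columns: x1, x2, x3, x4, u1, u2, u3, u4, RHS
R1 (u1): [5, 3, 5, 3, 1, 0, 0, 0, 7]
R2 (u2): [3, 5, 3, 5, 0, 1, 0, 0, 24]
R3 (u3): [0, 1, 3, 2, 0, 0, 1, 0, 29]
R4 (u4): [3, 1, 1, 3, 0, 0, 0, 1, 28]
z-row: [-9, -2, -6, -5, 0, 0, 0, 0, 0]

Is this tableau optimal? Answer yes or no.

no

The z-row has a negative entry -9 in column x1, so it is not optimal.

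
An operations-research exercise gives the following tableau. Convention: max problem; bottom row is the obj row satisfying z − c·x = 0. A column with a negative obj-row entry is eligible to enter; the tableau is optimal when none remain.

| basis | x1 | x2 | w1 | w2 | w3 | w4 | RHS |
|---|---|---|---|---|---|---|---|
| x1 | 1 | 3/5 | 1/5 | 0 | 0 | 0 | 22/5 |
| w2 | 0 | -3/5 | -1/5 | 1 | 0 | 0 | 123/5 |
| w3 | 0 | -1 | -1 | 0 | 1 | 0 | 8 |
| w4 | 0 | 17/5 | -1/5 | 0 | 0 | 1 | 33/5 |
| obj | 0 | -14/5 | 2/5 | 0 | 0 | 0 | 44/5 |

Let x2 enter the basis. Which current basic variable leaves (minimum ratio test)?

w4

Column x2 entries and ratios — x1: (22/5)/(3/5) = 22/3; w2: -3/5 ≤ 0, skip; w3: -1 ≤ 0, skip; w4: (33/5)/(17/5) = 33/17.
Smallest ratio is 33/17 in the row of w4, so w4 leaves.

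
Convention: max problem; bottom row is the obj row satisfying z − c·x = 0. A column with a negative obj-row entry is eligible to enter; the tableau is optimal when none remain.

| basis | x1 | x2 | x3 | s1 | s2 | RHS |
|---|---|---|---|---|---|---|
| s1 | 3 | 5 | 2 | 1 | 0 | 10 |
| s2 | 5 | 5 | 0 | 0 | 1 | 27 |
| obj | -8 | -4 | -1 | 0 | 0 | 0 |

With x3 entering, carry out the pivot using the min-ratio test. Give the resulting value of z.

Ratio test on column x3 — row 1: 10/2 = 5; row 2: entry 0 ≤ 0. Minimum is 5 at row 1 (s1 leaves); pivot element 2.
Pivot on row 1; the obj-row RHS becomes 0 − (-1)·5 = 5.

5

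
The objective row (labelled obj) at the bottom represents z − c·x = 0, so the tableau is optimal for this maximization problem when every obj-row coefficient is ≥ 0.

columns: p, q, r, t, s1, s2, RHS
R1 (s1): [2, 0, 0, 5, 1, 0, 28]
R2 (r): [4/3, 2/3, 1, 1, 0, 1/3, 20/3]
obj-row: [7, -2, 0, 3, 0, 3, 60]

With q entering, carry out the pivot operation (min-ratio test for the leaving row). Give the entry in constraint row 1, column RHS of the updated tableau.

Ratio test on column q — row 1: entry 0 ≤ 0; row 2: (20/3)/(2/3) = 10. Minimum is 10 at row 2 (r leaves); pivot element 2/3.
Divide row 2 by 2/3; eliminate column q from the other rows.
Row 1 update in column RHS: 28 − 0·10 = 28.

28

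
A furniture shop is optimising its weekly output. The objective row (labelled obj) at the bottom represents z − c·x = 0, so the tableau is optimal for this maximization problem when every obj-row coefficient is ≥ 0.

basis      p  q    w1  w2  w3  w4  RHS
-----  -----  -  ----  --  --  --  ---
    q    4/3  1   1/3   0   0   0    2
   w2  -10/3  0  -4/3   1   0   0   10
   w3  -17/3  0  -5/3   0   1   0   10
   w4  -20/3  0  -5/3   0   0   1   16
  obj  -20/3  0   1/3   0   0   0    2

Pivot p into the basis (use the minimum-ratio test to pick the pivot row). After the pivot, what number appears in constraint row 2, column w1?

-1/2

Ratio test on column p — row 1: 2/(4/3) = 3/2; row 2: entry -10/3 ≤ 0; row 3: entry -17/3 ≤ 0; row 4: entry -20/3 ≤ 0. Minimum is 3/2 at row 1 (q leaves); pivot element 4/3.
Divide row 1 by 4/3; eliminate column p from the other rows.
Row 2 update in column w1: -4/3 − (-10/3)·(1/4) = -1/2.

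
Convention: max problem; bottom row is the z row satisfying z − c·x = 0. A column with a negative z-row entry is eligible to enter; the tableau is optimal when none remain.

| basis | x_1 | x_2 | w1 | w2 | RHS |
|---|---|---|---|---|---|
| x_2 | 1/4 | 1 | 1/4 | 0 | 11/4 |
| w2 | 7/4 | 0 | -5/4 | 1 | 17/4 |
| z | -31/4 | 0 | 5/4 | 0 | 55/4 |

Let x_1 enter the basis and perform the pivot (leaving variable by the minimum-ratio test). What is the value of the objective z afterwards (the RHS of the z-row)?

Ratio test on column x_1 — row 1: (11/4)/(1/4) = 11; row 2: (17/4)/(7/4) = 17/7. Minimum is 17/7 at row 2 (w2 leaves); pivot element 7/4.
Pivot on row 2; the z-row RHS becomes 55/4 − (-31/4)·(17/7) = 228/7.

228/7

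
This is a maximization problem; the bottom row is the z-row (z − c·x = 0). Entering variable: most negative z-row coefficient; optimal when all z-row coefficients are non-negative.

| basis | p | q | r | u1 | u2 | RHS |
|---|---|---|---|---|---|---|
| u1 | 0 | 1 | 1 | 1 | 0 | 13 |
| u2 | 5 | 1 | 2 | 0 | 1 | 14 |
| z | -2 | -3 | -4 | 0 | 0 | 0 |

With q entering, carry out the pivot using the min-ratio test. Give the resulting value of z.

39

Ratio test on column q — row 1: 13/1 = 13; row 2: 14/1 = 14. Minimum is 13 at row 1 (u1 leaves); pivot element 1.
Pivot on row 1; the z-row RHS becomes 0 − (-3)·13 = 39.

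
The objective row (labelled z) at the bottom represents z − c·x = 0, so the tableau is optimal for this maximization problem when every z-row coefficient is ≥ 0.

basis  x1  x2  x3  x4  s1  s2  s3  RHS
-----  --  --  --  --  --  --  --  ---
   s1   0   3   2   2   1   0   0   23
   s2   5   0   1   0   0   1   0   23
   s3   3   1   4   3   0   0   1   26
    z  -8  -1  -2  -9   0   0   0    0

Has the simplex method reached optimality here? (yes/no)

The z-row has a negative entry -9 in column x4, so it is not optimal.

no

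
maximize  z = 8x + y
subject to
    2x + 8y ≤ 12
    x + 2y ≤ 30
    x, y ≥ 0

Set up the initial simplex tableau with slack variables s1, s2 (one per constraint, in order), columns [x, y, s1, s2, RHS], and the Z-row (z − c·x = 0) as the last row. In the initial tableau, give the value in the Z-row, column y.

-1

The Z-row carries the negated objective coefficients: the y entry is -1.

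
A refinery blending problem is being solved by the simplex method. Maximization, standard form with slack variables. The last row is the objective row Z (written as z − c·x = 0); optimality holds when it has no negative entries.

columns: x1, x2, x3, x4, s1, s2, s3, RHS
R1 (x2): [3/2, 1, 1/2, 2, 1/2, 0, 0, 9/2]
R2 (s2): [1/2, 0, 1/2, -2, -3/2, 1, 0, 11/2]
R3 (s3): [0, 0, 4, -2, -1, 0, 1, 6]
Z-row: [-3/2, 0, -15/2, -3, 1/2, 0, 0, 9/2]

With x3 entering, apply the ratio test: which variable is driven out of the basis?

Column x3 entries and ratios — x2: (9/2)/(1/2) = 9; s2: (11/2)/(1/2) = 11; s3: 6/4 = 3/2.
Smallest ratio is 3/2 in the row of s3, so s3 leaves.

s3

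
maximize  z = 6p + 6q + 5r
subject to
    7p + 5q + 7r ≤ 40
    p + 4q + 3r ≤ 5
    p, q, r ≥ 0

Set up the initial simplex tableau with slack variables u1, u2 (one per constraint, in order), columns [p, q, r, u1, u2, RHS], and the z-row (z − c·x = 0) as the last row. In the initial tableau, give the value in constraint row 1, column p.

7

Constraint 1 has coefficient 7 on p.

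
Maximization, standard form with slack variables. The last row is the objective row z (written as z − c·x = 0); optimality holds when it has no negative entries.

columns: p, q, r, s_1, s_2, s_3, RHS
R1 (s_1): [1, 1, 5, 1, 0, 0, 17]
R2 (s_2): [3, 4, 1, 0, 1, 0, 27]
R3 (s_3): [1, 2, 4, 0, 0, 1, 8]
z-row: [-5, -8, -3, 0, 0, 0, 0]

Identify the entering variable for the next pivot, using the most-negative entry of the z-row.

q

Negative z-row entries: p: -5, q: -8, r: -3.
The most negative is -8 in column q, so q enters.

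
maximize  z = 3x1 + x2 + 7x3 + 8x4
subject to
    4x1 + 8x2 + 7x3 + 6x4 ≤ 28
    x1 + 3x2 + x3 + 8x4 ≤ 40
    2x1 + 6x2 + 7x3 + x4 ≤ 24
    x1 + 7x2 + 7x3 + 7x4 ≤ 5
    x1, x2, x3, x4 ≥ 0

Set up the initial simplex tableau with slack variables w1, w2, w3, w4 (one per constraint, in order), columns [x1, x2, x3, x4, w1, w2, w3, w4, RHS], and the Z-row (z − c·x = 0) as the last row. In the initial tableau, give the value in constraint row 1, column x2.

Constraint 1 has coefficient 8 on x2.

8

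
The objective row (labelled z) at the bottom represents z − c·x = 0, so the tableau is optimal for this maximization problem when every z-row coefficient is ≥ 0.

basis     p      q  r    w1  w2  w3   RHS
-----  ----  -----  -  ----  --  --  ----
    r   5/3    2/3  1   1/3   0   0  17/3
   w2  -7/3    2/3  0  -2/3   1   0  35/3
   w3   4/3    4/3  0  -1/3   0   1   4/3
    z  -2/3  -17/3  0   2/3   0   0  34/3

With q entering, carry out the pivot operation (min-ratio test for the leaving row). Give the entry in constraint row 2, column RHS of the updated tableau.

Ratio test on column q — row 1: (17/3)/(2/3) = 17/2; row 2: (35/3)/(2/3) = 35/2; row 3: (4/3)/(4/3) = 1. Minimum is 1 at row 3 (w3 leaves); pivot element 4/3.
Divide row 3 by 4/3; eliminate column q from the other rows.
Row 2 update in column RHS: 35/3 − (2/3)·1 = 11.

11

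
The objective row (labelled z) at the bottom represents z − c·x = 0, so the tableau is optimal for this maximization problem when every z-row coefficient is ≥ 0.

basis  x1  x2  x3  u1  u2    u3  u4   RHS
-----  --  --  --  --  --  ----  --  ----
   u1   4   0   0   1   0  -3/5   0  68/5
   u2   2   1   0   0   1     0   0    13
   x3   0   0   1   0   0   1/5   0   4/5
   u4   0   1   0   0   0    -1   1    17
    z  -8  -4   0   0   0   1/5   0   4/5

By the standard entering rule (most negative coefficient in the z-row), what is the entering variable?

x1

Negative z-row entries: x1: -8, x2: -4.
The most negative is -8 in column x1, so x1 enters.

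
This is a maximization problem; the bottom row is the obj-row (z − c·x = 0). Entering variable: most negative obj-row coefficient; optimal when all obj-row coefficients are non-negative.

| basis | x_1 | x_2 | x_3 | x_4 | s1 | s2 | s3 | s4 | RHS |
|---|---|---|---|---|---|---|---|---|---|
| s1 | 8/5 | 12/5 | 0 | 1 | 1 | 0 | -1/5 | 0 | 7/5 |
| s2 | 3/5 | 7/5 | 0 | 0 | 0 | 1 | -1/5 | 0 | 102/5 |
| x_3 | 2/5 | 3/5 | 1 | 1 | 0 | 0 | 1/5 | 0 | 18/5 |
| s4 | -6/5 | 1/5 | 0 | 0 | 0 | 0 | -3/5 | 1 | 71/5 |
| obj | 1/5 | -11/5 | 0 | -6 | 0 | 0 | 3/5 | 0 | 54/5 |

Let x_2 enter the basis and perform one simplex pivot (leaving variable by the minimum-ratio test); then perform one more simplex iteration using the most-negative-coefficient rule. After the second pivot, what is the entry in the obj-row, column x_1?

49/5

Ratio test on column x_2 — row 1: (7/5)/(12/5) = 7/12; row 2: (102/5)/(7/5) = 102/7; row 3: (18/5)/(3/5) = 6; row 4: (71/5)/(1/5) = 71. Minimum is 7/12 at row 1 (s1 leaves); pivot element 12/5.
Divide row 1 by 12/5; eliminate column x_2 from the other rows.
Second iteration: most negative obj-row entry is -61/12 in column x_4, so x_4 enters.
Ratio test on column x_4 — row 1: (7/12)/(5/12) = 7/5; row 2: entry -7/12 ≤ 0; row 3: (13/4)/(3/4) = 13/3; row 4: entry -1/12 ≤ 0. Minimum is 7/5 at row 1 (x_2 leaves); pivot element 5/12.
Divide row 1 by 5/12; eliminate column x_4 from the other rows.
After both pivots, the entry at the obj-row, column x_1 is 49/5.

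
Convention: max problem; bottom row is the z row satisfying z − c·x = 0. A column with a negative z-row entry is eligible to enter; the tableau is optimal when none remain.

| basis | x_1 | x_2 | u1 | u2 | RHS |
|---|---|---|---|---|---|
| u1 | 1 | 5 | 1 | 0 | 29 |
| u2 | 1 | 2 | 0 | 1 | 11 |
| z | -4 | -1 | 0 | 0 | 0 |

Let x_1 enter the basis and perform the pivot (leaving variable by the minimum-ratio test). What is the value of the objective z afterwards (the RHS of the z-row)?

44

Ratio test on column x_1 — row 1: 29/1 = 29; row 2: 11/1 = 11. Minimum is 11 at row 2 (u2 leaves); pivot element 1.
Pivot on row 2; the z-row RHS becomes 0 − (-4)·11 = 44.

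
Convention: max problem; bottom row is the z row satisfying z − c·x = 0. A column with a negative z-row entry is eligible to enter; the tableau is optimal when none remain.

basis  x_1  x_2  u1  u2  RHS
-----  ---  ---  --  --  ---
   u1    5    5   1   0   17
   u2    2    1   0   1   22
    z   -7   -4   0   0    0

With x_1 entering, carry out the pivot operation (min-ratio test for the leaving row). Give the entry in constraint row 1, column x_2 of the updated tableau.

1

Ratio test on column x_1 — row 1: 17/5 = 17/5; row 2: 22/2 = 11. Minimum is 17/5 at row 1 (u1 leaves); pivot element 5.
Divide row 1 by 5; eliminate column x_1 from the other rows.
In the new row 1, the x_2 entry is the old entry divided by the pivot: 5/5 = 1.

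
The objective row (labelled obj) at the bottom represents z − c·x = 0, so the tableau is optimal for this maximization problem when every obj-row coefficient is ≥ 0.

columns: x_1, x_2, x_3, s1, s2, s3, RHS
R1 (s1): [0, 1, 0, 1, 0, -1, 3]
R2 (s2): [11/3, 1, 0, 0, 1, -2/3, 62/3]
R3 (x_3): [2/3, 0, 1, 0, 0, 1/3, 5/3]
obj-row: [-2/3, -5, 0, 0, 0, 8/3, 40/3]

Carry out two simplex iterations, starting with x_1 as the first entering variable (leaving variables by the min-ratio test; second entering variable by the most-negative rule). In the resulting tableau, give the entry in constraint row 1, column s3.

Ratio test on column x_1 — row 1: entry 0 ≤ 0; row 2: (62/3)/(11/3) = 62/11; row 3: (5/3)/(2/3) = 5/2. Minimum is 5/2 at row 3 (x_3 leaves); pivot element 2/3.
Divide row 3 by 2/3; eliminate column x_1 from the other rows.
Second iteration: most negative obj-row entry is -5 in column x_2, so x_2 enters.
Ratio test on column x_2 — row 1: 3/1 = 3; row 2: (23/2)/1 = 23/2; row 3: entry 0 ≤ 0. Minimum is 3 at row 1 (s1 leaves); pivot element 1.
Divide row 1 by 1; eliminate column x_2 from the other rows.
After both pivots, the entry at constraint row 1, column s3 is -1.

-1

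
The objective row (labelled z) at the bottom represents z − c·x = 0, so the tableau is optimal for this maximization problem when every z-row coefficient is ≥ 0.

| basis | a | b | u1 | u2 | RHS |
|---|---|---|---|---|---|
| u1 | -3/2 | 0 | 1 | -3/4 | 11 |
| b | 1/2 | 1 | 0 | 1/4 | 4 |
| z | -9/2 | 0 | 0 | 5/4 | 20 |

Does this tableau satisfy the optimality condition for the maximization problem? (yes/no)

The z-row has a negative entry -9/2 in column a, so it is not optimal.

no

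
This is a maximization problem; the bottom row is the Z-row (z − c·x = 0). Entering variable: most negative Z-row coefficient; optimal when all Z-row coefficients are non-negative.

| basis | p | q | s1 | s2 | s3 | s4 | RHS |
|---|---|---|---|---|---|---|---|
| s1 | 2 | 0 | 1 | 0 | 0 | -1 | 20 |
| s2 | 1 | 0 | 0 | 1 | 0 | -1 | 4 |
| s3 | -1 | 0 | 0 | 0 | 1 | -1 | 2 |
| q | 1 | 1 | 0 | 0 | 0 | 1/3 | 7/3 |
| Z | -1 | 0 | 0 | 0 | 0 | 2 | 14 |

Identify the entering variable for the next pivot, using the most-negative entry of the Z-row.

p

Negative Z-row entries: p: -1.
The most negative is -1 in column p, so p enters.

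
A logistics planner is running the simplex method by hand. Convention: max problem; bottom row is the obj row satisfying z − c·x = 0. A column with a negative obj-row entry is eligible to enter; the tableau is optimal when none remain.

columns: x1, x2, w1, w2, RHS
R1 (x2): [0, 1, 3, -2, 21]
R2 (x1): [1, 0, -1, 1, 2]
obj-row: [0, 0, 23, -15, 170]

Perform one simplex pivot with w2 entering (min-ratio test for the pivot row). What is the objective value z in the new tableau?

200

Ratio test on column w2 — row 1: entry -2 ≤ 0; row 2: 2/1 = 2. Minimum is 2 at row 2 (x1 leaves); pivot element 1.
Pivot on row 2; the obj-row RHS becomes 170 − (-15)·2 = 200.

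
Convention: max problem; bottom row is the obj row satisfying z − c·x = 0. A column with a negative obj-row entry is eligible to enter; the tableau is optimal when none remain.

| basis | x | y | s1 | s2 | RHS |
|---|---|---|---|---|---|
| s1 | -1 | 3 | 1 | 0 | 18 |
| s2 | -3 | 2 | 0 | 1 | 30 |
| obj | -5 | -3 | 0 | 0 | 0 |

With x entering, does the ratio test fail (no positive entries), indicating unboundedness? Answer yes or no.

Every constraint-row entry in column x is ≤ 0, so increasing x is unbounded.

yes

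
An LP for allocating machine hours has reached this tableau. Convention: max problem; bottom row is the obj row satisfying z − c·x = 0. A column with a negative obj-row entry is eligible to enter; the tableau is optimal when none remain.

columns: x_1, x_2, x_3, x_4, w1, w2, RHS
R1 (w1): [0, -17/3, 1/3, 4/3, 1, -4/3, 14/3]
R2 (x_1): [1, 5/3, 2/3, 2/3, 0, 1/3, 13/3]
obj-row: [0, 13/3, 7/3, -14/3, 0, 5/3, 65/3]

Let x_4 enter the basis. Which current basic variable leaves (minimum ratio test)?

w1

Column x_4 entries and ratios — w1: (14/3)/(4/3) = 7/2; x_1: (13/3)/(2/3) = 13/2.
Smallest ratio is 7/2 in the row of w1, so w1 leaves.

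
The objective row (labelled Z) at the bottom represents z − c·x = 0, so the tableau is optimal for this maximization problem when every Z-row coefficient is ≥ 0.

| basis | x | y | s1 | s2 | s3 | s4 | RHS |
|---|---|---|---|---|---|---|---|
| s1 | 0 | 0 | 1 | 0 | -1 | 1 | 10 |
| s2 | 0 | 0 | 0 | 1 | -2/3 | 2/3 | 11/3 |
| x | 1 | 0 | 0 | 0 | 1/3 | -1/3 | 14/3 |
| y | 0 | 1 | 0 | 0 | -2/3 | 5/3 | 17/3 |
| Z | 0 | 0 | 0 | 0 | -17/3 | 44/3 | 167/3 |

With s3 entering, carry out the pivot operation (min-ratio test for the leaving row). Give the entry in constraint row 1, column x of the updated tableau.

Ratio test on column s3 — row 1: entry -1 ≤ 0; row 2: entry -2/3 ≤ 0; row 3: (14/3)/(1/3) = 14; row 4: entry -2/3 ≤ 0. Minimum is 14 at row 3 (x leaves); pivot element 1/3.
Divide row 3 by 1/3; eliminate column s3 from the other rows.
Row 1 update in column x: 0 − (-1)·3 = 3.

3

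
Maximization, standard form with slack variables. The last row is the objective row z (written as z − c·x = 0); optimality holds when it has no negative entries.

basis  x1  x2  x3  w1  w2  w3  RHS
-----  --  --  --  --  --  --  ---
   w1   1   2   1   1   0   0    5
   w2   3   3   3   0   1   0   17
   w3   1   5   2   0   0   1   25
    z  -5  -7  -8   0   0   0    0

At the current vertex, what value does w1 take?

w1 is basic (row 1); its value is the RHS of that row, 5.

5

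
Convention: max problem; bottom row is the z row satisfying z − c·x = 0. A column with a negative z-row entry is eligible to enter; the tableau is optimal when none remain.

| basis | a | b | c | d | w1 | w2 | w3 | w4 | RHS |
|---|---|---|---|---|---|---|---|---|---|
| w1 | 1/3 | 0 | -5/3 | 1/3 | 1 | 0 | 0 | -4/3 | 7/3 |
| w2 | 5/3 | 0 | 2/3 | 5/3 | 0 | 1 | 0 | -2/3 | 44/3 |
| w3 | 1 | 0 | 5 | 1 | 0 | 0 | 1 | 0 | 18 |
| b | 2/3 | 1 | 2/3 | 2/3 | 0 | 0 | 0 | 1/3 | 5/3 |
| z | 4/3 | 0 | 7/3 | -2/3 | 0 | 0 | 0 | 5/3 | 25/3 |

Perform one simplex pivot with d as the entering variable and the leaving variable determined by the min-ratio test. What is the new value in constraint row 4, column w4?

1/2

Ratio test on column d — row 1: (7/3)/(1/3) = 7; row 2: (44/3)/(5/3) = 44/5; row 3: 18/1 = 18; row 4: (5/3)/(2/3) = 5/2. Minimum is 5/2 at row 4 (b leaves); pivot element 2/3.
Divide row 4 by 2/3; eliminate column d from the other rows.
In the new row 4, the w4 entry is the old entry divided by the pivot: (1/3)/(2/3) = 1/2.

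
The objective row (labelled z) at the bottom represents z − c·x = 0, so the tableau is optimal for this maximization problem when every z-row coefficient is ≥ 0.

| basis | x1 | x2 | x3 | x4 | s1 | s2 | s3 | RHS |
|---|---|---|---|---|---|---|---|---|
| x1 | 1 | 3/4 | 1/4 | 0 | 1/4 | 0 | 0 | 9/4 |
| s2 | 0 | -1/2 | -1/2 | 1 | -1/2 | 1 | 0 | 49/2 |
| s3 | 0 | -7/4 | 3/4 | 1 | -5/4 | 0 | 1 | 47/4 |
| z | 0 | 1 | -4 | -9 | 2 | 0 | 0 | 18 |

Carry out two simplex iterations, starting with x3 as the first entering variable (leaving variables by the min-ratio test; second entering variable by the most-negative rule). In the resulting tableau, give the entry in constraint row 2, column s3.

-1

Ratio test on column x3 — row 1: (9/4)/(1/4) = 9; row 2: entry -1/2 ≤ 0; row 3: (47/4)/(3/4) = 47/3. Minimum is 9 at row 1 (x1 leaves); pivot element 1/4.
Divide row 1 by 1/4; eliminate column x3 from the other rows.
Second iteration: most negative z-row entry is -9 in column x4, so x4 enters.
Ratio test on column x4 — row 1: entry 0 ≤ 0; row 2: 29/1 = 29; row 3: 5/1 = 5. Minimum is 5 at row 3 (s3 leaves); pivot element 1.
Divide row 3 by 1; eliminate column x4 from the other rows.
After both pivots, the entry at constraint row 2, column s3 is -1.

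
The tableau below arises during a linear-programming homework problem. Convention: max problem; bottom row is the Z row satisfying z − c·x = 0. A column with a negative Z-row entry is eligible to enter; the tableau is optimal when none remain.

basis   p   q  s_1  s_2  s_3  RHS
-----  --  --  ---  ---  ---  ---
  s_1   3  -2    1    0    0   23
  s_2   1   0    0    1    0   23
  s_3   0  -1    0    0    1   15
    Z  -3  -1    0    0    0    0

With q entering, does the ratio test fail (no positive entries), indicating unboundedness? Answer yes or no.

yes

Every constraint-row entry in column q is ≤ 0, so increasing q is unbounded.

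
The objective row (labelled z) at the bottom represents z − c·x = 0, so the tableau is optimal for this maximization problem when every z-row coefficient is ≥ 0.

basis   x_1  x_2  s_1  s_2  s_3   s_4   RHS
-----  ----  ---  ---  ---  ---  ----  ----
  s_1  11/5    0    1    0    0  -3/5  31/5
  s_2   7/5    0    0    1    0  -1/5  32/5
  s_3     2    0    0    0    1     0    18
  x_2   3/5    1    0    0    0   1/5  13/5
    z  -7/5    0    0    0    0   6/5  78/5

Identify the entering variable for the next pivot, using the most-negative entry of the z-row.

Negative z-row entries: x_1: -7/5.
The most negative is -7/5 in column x_1, so x_1 enters.

x_1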